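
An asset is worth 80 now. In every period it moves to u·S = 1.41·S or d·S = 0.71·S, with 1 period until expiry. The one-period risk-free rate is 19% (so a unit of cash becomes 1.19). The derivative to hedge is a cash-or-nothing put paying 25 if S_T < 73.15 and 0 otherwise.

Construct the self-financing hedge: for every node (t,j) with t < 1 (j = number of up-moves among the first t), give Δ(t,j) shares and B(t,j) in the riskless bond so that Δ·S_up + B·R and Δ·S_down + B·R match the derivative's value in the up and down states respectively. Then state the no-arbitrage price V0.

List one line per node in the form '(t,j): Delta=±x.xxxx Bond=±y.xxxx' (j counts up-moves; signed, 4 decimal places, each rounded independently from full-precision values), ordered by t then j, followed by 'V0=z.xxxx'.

(0,0): Delta=-0.4464 Bond=42.3169
V0=6.6026

Since d<R<u, set p* = (R−d)/(u−d) = 0.6857; price each node as the discounted p*-expectation of its children.
Payoff layer (t=1): V(1,0)=25.0000, V(1,1)=0.0000
(0,0): S=80.0000. Δ = (V_up−V_dn)/(S_up−S_dn) = (0.0000−25.0000)/(112.8000−56.8000) = -0.4464. V = [p*·0.0000 + (1−p*)·25.0000]/1.19 = 6.6026. B = V − Δ·S = 42.3169.
Each (Δ,B) replicates both successor values, so the strategy is self-financing and V0 is arbitrage-free.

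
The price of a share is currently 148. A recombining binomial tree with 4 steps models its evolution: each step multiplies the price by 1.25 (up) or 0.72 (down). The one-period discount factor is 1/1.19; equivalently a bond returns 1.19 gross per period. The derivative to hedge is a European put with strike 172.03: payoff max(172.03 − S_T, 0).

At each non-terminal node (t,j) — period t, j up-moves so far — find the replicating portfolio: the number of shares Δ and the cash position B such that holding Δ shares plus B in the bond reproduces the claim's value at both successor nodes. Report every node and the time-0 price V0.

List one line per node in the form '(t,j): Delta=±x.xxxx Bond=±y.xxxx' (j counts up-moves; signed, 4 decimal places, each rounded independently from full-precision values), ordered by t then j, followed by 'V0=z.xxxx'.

(0,0): Delta=-0.1188 Bond=19.4304
(1,0): Delta=-0.6451 Bond=79.2026
(1,1): Delta=-0.0801 Bond=15.9630
(2,0): Delta=-1.0000 Bond=121.4815
(2,1): Delta=-0.6190 Bond=90.7749
(2,2): Delta=-0.0405 Bond=9.8326
(3,0): Delta=-1.0000 Bond=144.5630
(3,1): Delta=-1.0000 Bond=144.5630
(3,2): Delta=-0.5910 Bond=103.3574
(3,3): Delta=0.0000 Bond=0.0000
V0=1.8477

The replicating-portfolio and risk-neutral prices coincide; use p* = (1.19−0.72)/(1.25−0.72) = 0.8868 for the latter.
Terminal payoffs: V(4,0)=132.2567, V(4,1)=102.9791, V(4,2)=52.1500, V(4,3)=0.0000, V(4,4)=0.0000
Node (3,0) S=55.2407: V=(p*·102.9791+(1−p*)·132.2567)/1.19=89.3223; Δ=(102.9791−132.2567)/(69.0509−39.7733)=-1.0000; B=V−Δ·S=144.5630
Node (3,1) S=95.9040: V=(p*·52.1500+(1−p*)·102.9791)/1.19=48.6590; Δ=(52.1500−102.9791)/(119.8800−69.0509)=-1.0000; B=V−Δ·S=144.5630
Node (3,2) S=166.5000: V=(p*·0.0000+(1−p*)·52.1500)/1.19=4.9612; Δ=(0.0000−52.1500)/(208.1250−119.8800)=-0.5910; B=V−Δ·S=103.3574
Node (3,3) S=289.0625: V=(p*·0.0000+(1−p*)·0.0000)/1.19=0.0000; Δ=(0.0000−0.0000)/(361.3281−208.1250)=0.0000; B=V−Δ·S=0.0000
Node (2,0) S=76.7232: V=(p*·48.6590+(1−p*)·89.3223)/1.19=44.7583; Δ=(48.6590−89.3223)/(95.9040−55.2407)=-1.0000; B=V−Δ·S=121.4815
Node (2,1) S=133.2000: V=(p*·4.9612+(1−p*)·48.6590)/1.19=8.3261; Δ=(4.9612−48.6590)/(166.5000−95.9040)=-0.6190; B=V−Δ·S=90.7749
Node (2,2) S=231.2500: V=(p*·0.0000+(1−p*)·4.9612)/1.19=0.4720; Δ=(0.0000−4.9612)/(289.0625−166.5000)=-0.0405; B=V−Δ·S=9.8326
Node (1,0) S=106.5600: V=(p*·8.3261+(1−p*)·44.7583)/1.19=10.4626; Δ=(8.3261−44.7583)/(133.2000−76.7232)=-0.6451; B=V−Δ·S=79.2026
Node (1,1) S=185.0000: V=(p*·0.4720+(1−p*)·8.3261)/1.19=1.1438; Δ=(0.4720−8.3261)/(231.2500−133.2000)=-0.0801; B=V−Δ·S=15.9630
Node (0,0) S=148.0000: V=(p*·1.1438+(1−p*)·10.4626)/1.19=1.8477; Δ=(1.1438−10.4626)/(185.0000−106.5600)=-0.1188; B=V−Δ·S=19.4304
Check: Δ(0,0)·S0 + B(0,0) = 1.8477 = V0.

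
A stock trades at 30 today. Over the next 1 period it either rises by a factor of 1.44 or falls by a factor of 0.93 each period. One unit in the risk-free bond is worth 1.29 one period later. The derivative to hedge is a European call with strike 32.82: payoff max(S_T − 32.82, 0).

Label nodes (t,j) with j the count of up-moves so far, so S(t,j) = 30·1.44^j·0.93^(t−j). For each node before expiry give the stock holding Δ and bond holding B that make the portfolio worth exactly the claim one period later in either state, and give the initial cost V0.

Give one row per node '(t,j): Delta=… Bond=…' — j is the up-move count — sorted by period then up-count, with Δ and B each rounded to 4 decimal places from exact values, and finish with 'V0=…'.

(0,0): Delta=0.6784 Bond=-14.6731
V0=5.6799

Since d<R<u, set p* = (R−d)/(u−d) = 0.7059; price each node as the discounted p*-expectation of its children.
At expiry t=1: V(1,0)=0.0000, V(1,1)=10.3800
Node (0,0) S=30.0000: V=(p*·10.3800+(1−p*)·0.0000)/1.29=5.6799; Δ=(10.3800−0.0000)/(43.2000−27.9000)=0.6784; B=V−Δ·S=-14.6731
Root portfolio cost Δ·30+B reproduces V0=5.6799.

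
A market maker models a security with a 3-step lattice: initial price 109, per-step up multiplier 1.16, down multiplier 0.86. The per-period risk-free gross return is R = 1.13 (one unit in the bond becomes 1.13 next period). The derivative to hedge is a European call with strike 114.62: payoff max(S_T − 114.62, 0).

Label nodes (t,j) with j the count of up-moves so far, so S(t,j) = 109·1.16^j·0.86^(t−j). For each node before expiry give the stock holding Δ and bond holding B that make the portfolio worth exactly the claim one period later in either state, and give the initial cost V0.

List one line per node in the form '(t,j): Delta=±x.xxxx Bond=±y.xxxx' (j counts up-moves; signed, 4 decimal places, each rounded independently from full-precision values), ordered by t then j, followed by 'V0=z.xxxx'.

The replicating-portfolio and risk-neutral prices coincide; use p* = (1.13−0.86)/(1.16−0.86) = 0.9000 for the latter.
Terminal payoffs: V(3,0)=0.0000, V(3,1)=0.0000, V(3,2)=11.5165, V(3,3)=55.5177
(2,0): S=80.6164. Δ = (V_up−V_dn)/(S_up−S_dn) = (0.0000−0.0000)/(93.5150−69.3301) = 0.0000. V = [p*·0.0000 + (1−p*)·0.0000]/1.13 = 0.0000. B = V − Δ·S = 0.0000.
(2,1): S=108.7384. Δ = (V_up−V_dn)/(S_up−S_dn) = (11.5165−0.0000)/(126.1365−93.5150) = 0.3530. V = [p*·11.5165 + (1−p*)·0.0000]/1.13 = 9.1725. B = V − Δ·S = -29.2160.
(2,2): S=146.6704. Δ = (V_up−V_dn)/(S_up−S_dn) = (55.5177−11.5165)/(170.1377−126.1365) = 1.0000. V = [p*·55.5177 + (1−p*)·11.5165]/1.13 = 45.2368. B = V − Δ·S = -101.4336.
(1,0): S=93.7400. Δ = (V_up−V_dn)/(S_up−S_dn) = (9.1725−0.0000)/(108.7384−80.6164) = 0.3262. V = [p*·9.1725 + (1−p*)·0.0000]/1.13 = 7.3055. B = V − Δ·S = -23.2694.
(1,1): S=126.4400. Δ = (V_up−V_dn)/(S_up−S_dn) = (45.2368−9.1725)/(146.6704−108.7384) = 0.9508. V = [p*·45.2368 + (1−p*)·9.1725]/1.13 = 36.8410. B = V − Δ·S = -83.3733.
(0,0): S=109.0000. Δ = (V_up−V_dn)/(S_up−S_dn) = (36.8410−7.3055)/(126.4400−93.7400) = 0.9032. V = [p*·36.8410 + (1−p*)·7.3055]/1.13 = 29.9889. B = V − Δ·S = -68.4628.
Each (Δ,B) replicates both successor values, so the strategy is self-financing and V0 is arbitrage-free.

(0,0): Delta=0.9032 Bond=-68.4628
(1,0): Delta=0.3262 Bond=-23.2694
(1,1): Delta=0.9508 Bond=-83.3733
(2,0): Delta=0.0000 Bond=0.0000
(2,1): Delta=0.3530 Bond=-29.2160
(2,2): Delta=1.0000 Bond=-101.4336
V0=29.9889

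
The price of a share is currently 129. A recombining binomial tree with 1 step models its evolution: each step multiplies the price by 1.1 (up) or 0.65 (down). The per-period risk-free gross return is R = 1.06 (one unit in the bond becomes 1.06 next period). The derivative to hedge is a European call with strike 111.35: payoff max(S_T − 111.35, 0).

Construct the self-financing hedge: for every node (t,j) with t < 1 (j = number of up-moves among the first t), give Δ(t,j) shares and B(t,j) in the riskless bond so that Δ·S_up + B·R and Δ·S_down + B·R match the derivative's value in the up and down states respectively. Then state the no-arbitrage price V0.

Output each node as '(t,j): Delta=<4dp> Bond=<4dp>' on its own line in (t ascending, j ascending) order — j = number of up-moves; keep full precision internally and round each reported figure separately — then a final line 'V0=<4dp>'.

Risk-neutral probability p* = (R−d)/(u−d) = (1.06−0.65)/(1.1−0.65) = 0.9111.
Payoff layer (t=1): V(1,0)=0.0000, V(1,1)=30.5500
Node (0,0) S=129.0000: V=(p*·30.5500+(1−p*)·0.0000)/1.06=26.2589; Δ=(30.5500−0.0000)/(141.9000−83.8500)=0.5263; B=V−Δ·S=-41.6300
The time-0 hedge costs 26.2589, which is the no-arbitrage price.

(0,0): Delta=0.5263 Bond=-41.6300
V0=26.2589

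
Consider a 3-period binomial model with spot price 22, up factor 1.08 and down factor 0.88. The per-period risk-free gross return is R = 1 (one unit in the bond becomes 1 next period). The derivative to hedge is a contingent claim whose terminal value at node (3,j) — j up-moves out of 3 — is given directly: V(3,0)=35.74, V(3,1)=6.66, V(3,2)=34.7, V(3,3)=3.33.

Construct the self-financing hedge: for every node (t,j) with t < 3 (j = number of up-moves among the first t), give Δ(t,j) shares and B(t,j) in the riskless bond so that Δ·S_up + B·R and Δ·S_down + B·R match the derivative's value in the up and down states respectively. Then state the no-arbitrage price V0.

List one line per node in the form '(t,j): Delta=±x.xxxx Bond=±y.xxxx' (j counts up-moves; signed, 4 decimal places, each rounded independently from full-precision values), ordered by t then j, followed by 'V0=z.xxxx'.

Since d<R<u, set p* = (R−d)/(u−d) = 0.6000; price each node as the discounted p*-expectation of its children.
At expiry t=3: V(3,0)=35.7400, V(3,1)=6.6600, V(3,2)=34.7000, V(3,3)=3.3300
Node (2,0) S=17.0368: V=(p*·6.6600+(1−p*)·35.7400)/1=18.2920; Δ=(6.6600−35.7400)/(18.3997−14.9924)=-8.5345; B=V−Δ·S=163.6920
Node (2,1) S=20.9088: V=(p*·34.7000+(1−p*)·6.6600)/1=23.4840; Δ=(34.7000−6.6600)/(22.5815−18.3997)=6.7053; B=V−Δ·S=-116.7160
Node (2,2) S=25.6608: V=(p*·3.3300+(1−p*)·34.7000)/1=15.8780; Δ=(3.3300−34.7000)/(27.7137−22.5815)=-6.1124; B=V−Δ·S=172.7280
Node (1,0) S=19.3600: V=(p*·23.4840+(1−p*)·18.2920)/1=21.4072; Δ=(23.4840−18.2920)/(20.9088−17.0368)=1.3409; B=V−Δ·S=-4.5528
Node (1,1) S=23.7600: V=(p*·15.8780+(1−p*)·23.4840)/1=18.9204; Δ=(15.8780−23.4840)/(25.6608−20.9088)=-1.6006; B=V−Δ·S=56.9504
Node (0,0) S=22.0000: V=(p*·18.9204+(1−p*)·21.4072)/1=19.9151; Δ=(18.9204−21.4072)/(23.7600−19.3600)=-0.5652; B=V−Δ·S=32.3491
Root portfolio cost Δ·22+B reproduces V0=19.9151.

(0,0): Delta=-0.5652 Bond=32.3491
(1,0): Delta=1.3409 Bond=-4.5528
(1,1): Delta=-1.6006 Bond=56.9504
(2,0): Delta=-8.5345 Bond=163.6920
(2,1): Delta=6.7053 Bond=-116.7160
(2,2): Delta=-6.1124 Bond=172.7280
V0=19.9151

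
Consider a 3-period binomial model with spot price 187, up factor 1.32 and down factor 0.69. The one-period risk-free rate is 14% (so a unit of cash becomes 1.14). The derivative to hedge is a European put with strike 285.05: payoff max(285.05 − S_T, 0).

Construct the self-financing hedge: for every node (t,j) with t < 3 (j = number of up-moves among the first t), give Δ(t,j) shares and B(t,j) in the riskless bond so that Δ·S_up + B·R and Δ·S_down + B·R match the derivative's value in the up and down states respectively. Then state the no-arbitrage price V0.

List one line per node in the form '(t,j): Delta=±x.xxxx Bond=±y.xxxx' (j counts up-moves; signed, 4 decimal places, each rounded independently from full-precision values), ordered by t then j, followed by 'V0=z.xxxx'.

Since d<R<u, set p* = (R−d)/(u−d) = 0.7143; price each node as the discounted p*-expectation of its children.
Terminal values V(3,·): V(3,0)=223.6188, V(3,1)=167.5295, V(3,2)=60.2281, V(3,3)=0.0000
Node (2,0) S=89.0307: V=(p*·167.5295+(1−p*)·223.6188)/1.14=161.0132; Δ=(167.5295−223.6188)/(117.5205−61.4312)=-1.0000; B=V−Δ·S=250.0439
Node (2,1) S=170.3196: V=(p*·60.2281+(1−p*)·167.5295)/1.14=79.7243; Δ=(60.2281−167.5295)/(224.8219−117.5205)=-1.0000; B=V−Δ·S=250.0439
Node (2,2) S=325.8288: V=(p*·0.0000+(1−p*)·60.2281)/1.14=15.0948; Δ=(0.0000−60.2281)/(430.0940−224.8219)=-0.2934; B=V−Δ·S=110.6950
Node (1,0) S=129.0300: V=(p*·79.7243+(1−p*)·161.0132)/1.14=90.3067; Δ=(79.7243−161.0132)/(170.3196−89.0307)=-1.0000; B=V−Δ·S=219.3367
Node (1,1) S=246.8400: V=(p*·15.0948+(1−p*)·79.7243)/1.14=29.4389; Δ=(15.0948−79.7243)/(325.8288−170.3196)=-0.4156; B=V−Δ·S=132.0254
Node (0,0) S=187.0000: V=(p*·29.4389+(1−p*)·90.3067)/1.14=41.0787; Δ=(29.4389−90.3067)/(246.8400−129.0300)=-0.5167; B=V−Δ·S=137.6943
Each (Δ,B) replicates both successor values, so the strategy is self-financing and V0 is arbitrage-free.

(0,0): Delta=-0.5167 Bond=137.6943
(1,0): Delta=-1.0000 Bond=219.3367
(1,1): Delta=-0.4156 Bond=132.0254
(2,0): Delta=-1.0000 Bond=250.0439
(2,1): Delta=-1.0000 Bond=250.0439
(2,2): Delta=-0.2934 Bond=110.6950
V0=41.0787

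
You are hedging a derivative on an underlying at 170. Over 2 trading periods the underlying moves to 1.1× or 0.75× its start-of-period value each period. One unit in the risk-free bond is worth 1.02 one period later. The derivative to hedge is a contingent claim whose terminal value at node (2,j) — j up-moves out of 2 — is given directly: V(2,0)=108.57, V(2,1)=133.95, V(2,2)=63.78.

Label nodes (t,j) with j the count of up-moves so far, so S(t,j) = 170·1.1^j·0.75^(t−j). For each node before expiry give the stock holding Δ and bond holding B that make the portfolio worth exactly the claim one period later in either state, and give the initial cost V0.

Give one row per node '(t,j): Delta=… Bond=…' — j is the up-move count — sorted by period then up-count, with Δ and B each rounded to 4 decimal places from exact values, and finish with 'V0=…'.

No-arbitrage ⇒ martingale measure with p* = (R−d)/(u−d) = 0.7714.
Terminal values V(2,·): V(2,0)=108.5700, V(2,1)=133.9500, V(2,2)=63.7800
  t=1,j=0: stock 127.5000 → up 140.2500 (V=133.9500), down 95.6250 (V=108.5700). Price 125.6361; hedge Δ=0.5687, bond B=53.1218.
  t=1,j=1: stock 187.0000 → up 205.7000 (V=63.7800), down 140.2500 (V=133.9500). Price 78.2538; hedge Δ=-1.0721, bond B=278.7395.
  t=0,j=0: stock 170.0000 → up 187.0000 (V=78.2538), down 127.5000 (V=125.6361). Price 87.3373; hedge Δ=-0.7963, bond B=222.7154.
The time-0 hedge costs 87.3373, which is the no-arbitrage price.

(0,0): Delta=-0.7963 Bond=222.7154
(1,0): Delta=0.5687 Bond=53.1218
(1,1): Delta=-1.0721 Bond=278.7395
V0=87.3373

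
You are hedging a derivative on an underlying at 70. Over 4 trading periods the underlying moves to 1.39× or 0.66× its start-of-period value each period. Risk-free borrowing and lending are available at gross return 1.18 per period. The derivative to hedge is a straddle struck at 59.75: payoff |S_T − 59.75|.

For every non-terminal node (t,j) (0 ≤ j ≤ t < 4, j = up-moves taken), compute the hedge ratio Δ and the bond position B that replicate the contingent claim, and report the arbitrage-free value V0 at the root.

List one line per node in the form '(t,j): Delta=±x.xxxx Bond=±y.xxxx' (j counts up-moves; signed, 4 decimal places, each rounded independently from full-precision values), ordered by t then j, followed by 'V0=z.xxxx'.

(0,0): Delta=0.8526 Bond=-17.7314
(1,0): Delta=0.3901 Bond=0.4446
(1,1): Delta=0.9413 Bond=-29.5523
(2,0): Delta=-1.0000 Bond=42.9115
(2,1): Delta=0.6567 Bond=-16.5932
(2,2): Delta=0.9959 Bond=-42.2534
(3,0): Delta=-1.0000 Bond=50.6356
(3,1): Delta=-1.0000 Bond=50.6356
(3,2): Delta=0.9743 Bond=-47.9363
(3,3): Delta=1.0000 Bond=-50.6356
V0=41.9508

Risk-neutral probability p* = (R−d)/(u−d) = (1.18−0.66)/(1.39−0.66) = 0.7123.
At expiry t=4: V(4,0)=46.4677, V(4,1)=31.7766, V(4,2)=0.8364, V(4,3)=64.3256, V(4,4)=201.5607
  t=3,j=0: stock 20.1247 → up 27.9734 (V=31.7766), down 13.2823 (V=46.4677). Price 30.5109; hedge Δ=-1.0000, bond B=50.6356.
  t=3,j=1: stock 42.3839 → up 58.9136 (V=0.8364), down 27.9734 (V=31.7766). Price 8.2517; hedge Δ=-1.0000, bond B=50.6356.
  t=3,j=2: stock 89.2630 → up 124.0756 (V=64.3256), down 58.9136 (V=0.8364). Price 39.0352; hedge Δ=0.9743, bond B=-47.9363.
  t=3,j=3: stock 187.9933 → up 261.3107 (V=201.5607), down 124.0756 (V=64.3256). Price 137.3577; hedge Δ=1.0000, bond B=-50.6356.
  t=2,j=0: stock 30.4920 → up 42.3839 (V=8.2517), down 20.1247 (V=30.5109). Price 12.4195; hedge Δ=-1.0000, bond B=42.9115.
  t=2,j=1: stock 64.2180 → up 89.2630 (V=39.0352), down 42.3839 (V=8.2517). Price 25.5760; hedge Δ=0.6567, bond B=-16.5932.
  t=2,j=2: stock 135.2470 → up 187.9933 (V=137.3577), down 89.2630 (V=39.0352). Price 92.4349; hedge Δ=0.9959, bond B=-42.2534.
  t=1,j=0: stock 46.2000 → up 64.2180 (V=25.5760), down 30.4920 (V=12.4195). Price 18.4672; hedge Δ=0.3901, bond B=0.4446.
  t=1,j=1: stock 97.3000 → up 135.2470 (V=92.4349), down 64.2180 (V=25.5760). Price 62.0352; hedge Δ=0.9413, bond B=-29.5523.
  t=0,j=0: stock 70.0000 → up 97.3000 (V=62.0352), down 46.2000 (V=18.4672). Price 41.9508; hedge Δ=0.8526, bond B=-17.7314.
Check: Δ(0,0)·S0 + B(0,0) = 41.9508 = V0.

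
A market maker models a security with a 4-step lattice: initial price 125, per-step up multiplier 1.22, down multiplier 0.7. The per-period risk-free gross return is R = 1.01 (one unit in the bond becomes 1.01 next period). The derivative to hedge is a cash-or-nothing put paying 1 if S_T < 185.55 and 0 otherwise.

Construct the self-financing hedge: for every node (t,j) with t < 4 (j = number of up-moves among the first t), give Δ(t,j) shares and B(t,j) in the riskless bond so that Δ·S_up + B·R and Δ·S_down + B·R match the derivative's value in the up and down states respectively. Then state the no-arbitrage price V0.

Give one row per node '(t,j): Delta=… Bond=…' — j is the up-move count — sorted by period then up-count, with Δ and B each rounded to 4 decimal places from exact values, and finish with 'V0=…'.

Since d<R<u, set p* = (R−d)/(u−d) = 0.5962; price each node as the discounted p*-expectation of its children.
Payoff layer (t=4): V(4,0)=1.0000, V(4,1)=1.0000, V(4,2)=1.0000, V(4,3)=1.0000, V(4,4)=0.0000
Node (3,0) S=42.8750: V=(p*·1.0000+(1−p*)·1.0000)/1.01=0.9901; Δ=(1.0000−1.0000)/(52.3075−30.0125)=0.0000; B=V−Δ·S=0.9901
Node (3,1) S=74.7250: V=(p*·1.0000+(1−p*)·1.0000)/1.01=0.9901; Δ=(1.0000−1.0000)/(91.1645−52.3075)=0.0000; B=V−Δ·S=0.9901
Node (3,2) S=130.2350: V=(p*·1.0000+(1−p*)·1.0000)/1.01=0.9901; Δ=(1.0000−1.0000)/(158.8867−91.1645)=0.0000; B=V−Δ·S=0.9901
Node (3,3) S=226.9810: V=(p*·0.0000+(1−p*)·1.0000)/1.01=0.3998; Δ=(0.0000−1.0000)/(276.9168−158.8867)=-0.0085; B=V−Δ·S=2.3229
Node (2,0) S=61.2500: V=(p*·0.9901+(1−p*)·0.9901)/1.01=0.9803; Δ=(0.9901−0.9901)/(74.7250−42.8750)=0.0000; B=V−Δ·S=0.9803
Node (2,1) S=106.7500: V=(p*·0.9901+(1−p*)·0.9901)/1.01=0.9803; Δ=(0.9901−0.9901)/(130.2350−74.7250)=0.0000; B=V−Δ·S=0.9803
Node (2,2) S=186.0500: V=(p*·0.3998+(1−p*)·0.9901)/1.01=0.6319; Δ=(0.3998−0.9901)/(226.9810−130.2350)=-0.0061; B=V−Δ·S=1.7670
Node (1,0) S=87.5000: V=(p*·0.9803+(1−p*)·0.9803)/1.01=0.9706; Δ=(0.9803−0.9803)/(106.7500−61.2500)=0.0000; B=V−Δ·S=0.9706
Node (1,1) S=152.5000: V=(p*·0.6319+(1−p*)·0.9803)/1.01=0.7649; Δ=(0.6319−0.9803)/(186.0500−106.7500)=-0.0044; B=V−Δ·S=1.4349
Node (0,0) S=125.0000: V=(p*·0.7649+(1−p*)·0.9706)/1.01=0.8396; Δ=(0.7649−0.9706)/(152.5000−87.5000)=-0.0032; B=V−Δ·S=1.2351
Self-financing check: at every node Δ·S+B equals the discounted successor values.

(0,0): Delta=-0.0032 Bond=1.2351
(1,0): Delta=0.0000 Bond=0.9706
(1,1): Delta=-0.0044 Bond=1.4349
(2,0): Delta=0.0000 Bond=0.9803
(2,1): Delta=0.0000 Bond=0.9803
(2,2): Delta=-0.0061 Bond=1.7670
(3,0): Delta=0.0000 Bond=0.9901
(3,1): Delta=0.0000 Bond=0.9901
(3,2): Delta=0.0000 Bond=0.9901
(3,3): Delta=-0.0085 Bond=2.3229
V0=0.8396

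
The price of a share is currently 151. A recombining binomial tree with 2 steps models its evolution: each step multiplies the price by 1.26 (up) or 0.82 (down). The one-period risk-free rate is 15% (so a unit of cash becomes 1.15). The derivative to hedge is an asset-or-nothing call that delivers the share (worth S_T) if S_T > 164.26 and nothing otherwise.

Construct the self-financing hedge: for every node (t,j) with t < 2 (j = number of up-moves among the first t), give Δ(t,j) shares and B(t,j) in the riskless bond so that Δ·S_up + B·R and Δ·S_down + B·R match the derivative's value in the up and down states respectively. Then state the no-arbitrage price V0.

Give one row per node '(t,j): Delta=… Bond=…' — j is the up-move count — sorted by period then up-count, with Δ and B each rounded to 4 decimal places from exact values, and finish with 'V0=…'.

(0,0): Delta=2.3532 Bond=-253.3639
(1,0): Delta=0.0000 Bond=0.0000
(1,1): Delta=2.8636 Bond=-388.4914
V0=101.9635

Since d<R<u, set p* = (R−d)/(u−d) = 0.7500; price each node as the discounted p*-expectation of its children.
Terminal payoffs: V(2,0)=0.0000, V(2,1)=0.0000, V(2,2)=239.7276
(1,0): S=123.8200. Δ = (V_up−V_dn)/(S_up−S_dn) = (0.0000−0.0000)/(156.0132−101.5324) = 0.0000. V = [p*·0.0000 + (1−p*)·0.0000]/1.15 = 0.0000. B = V − Δ·S = 0.0000.
(1,1): S=190.2600. Δ = (V_up−V_dn)/(S_up−S_dn) = (239.7276−0.0000)/(239.7276−156.0132) = 2.8636. V = [p*·239.7276 + (1−p*)·0.0000]/1.15 = 156.3441. B = V − Δ·S = -388.4914.
(0,0): S=151.0000. Δ = (V_up−V_dn)/(S_up−S_dn) = (156.3441−0.0000)/(190.2600−123.8200) = 2.3532. V = [p*·156.3441 + (1−p*)·0.0000]/1.15 = 101.9635. B = V − Δ·S = -253.3639.
Check: Δ(0,0)·S0 + B(0,0) = 101.9635 = V0.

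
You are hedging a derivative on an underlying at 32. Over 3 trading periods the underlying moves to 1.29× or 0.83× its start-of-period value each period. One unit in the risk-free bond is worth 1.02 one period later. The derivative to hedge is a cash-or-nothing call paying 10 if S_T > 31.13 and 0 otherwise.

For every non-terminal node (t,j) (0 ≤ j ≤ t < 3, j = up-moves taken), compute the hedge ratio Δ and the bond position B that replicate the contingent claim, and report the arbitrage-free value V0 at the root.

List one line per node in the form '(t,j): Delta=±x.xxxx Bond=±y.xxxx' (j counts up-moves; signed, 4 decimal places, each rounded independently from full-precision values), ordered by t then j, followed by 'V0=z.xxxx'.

Since d<R<u, set p* = (R−d)/(u−d) = 0.4130; price each node as the discounted p*-expectation of its children.
At expiry t=3: V(3,0)=0.0000, V(3,1)=0.0000, V(3,2)=10.0000, V(3,3)=10.0000
Node (2,0) S=22.0448: V=(p*·0.0000+(1−p*)·0.0000)/1.02=0.0000; Δ=(0.0000−0.0000)/(28.4378−18.2972)=0.0000; B=V−Δ·S=0.0000
Node (2,1) S=34.2624: V=(p*·10.0000+(1−p*)·0.0000)/1.02=4.0494; Δ=(10.0000−0.0000)/(44.1985−28.4378)=0.6345; B=V−Δ·S=-17.6897
Node (2,2) S=53.2512: V=(p*·10.0000+(1−p*)·10.0000)/1.02=9.8039; Δ=(10.0000−10.0000)/(68.6940−44.1985)=0.0000; B=V−Δ·S=9.8039
Node (1,0) S=26.5600: V=(p*·4.0494+(1−p*)·0.0000)/1.02=1.6398; Δ=(4.0494−0.0000)/(34.2624−22.0448)=0.3314; B=V−Δ·S=-7.1633
Node (1,1) S=41.2800: V=(p*·9.8039+(1−p*)·4.0494)/1.02=6.3003; Δ=(9.8039−4.0494)/(53.2512−34.2624)=0.3030; B=V−Δ·S=-6.2094
Node (0,0) S=32.0000: V=(p*·6.3003+(1−p*)·1.6398)/1.02=3.4949; Δ=(6.3003−1.6398)/(41.2800−26.5600)=0.3166; B=V−Δ·S=-6.6366
Check: Δ(0,0)·S0 + B(0,0) = 3.4949 = V0.

(0,0): Delta=0.3166 Bond=-6.6366
(1,0): Delta=0.3314 Bond=-7.1633
(1,1): Delta=0.3030 Bond=-6.2094
(2,0): Delta=0.0000 Bond=0.0000
(2,1): Delta=0.6345 Bond=-17.6897
(2,2): Delta=0.0000 Bond=9.8039
V0=3.4949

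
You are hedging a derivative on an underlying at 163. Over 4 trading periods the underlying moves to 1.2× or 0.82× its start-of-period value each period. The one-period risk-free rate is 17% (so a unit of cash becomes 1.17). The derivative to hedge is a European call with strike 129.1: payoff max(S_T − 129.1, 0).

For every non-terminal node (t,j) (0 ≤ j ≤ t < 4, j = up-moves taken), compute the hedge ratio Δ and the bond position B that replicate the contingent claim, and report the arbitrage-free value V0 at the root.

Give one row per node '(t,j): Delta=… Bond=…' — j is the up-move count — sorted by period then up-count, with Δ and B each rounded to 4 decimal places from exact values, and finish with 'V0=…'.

Risk-neutral probability p* = (R−d)/(u−d) = (1.17−0.82)/(1.2−0.82) = 0.9211.
Terminal values V(4,·): V(4,0)=0.0000, V(4,1)=0.0000, V(4,2)=28.7257, V(4,3)=101.8645, V(4,4)=208.8968
Node (3,0) S=89.8730: V=(p*·0.0000+(1−p*)·0.0000)/1.17=0.0000; Δ=(0.0000−0.0000)/(107.8476−73.6958)=0.0000; B=V−Δ·S=0.0000
Node (3,1) S=131.5214: V=(p*·28.7257+(1−p*)·0.0000)/1.17=22.6136; Δ=(28.7257−0.0000)/(157.8257−107.8476)=0.5748; B=V−Δ·S=-52.9804
Node (3,2) S=192.4704: V=(p*·101.8645+(1−p*)·28.7257)/1.17=82.1285; Δ=(101.8645−28.7257)/(230.9645−157.8257)=1.0000; B=V−Δ·S=-110.3419
Node (3,3) S=281.6640: V=(p*·208.8968+(1−p*)·101.8645)/1.17=171.3221; Δ=(208.8968−101.8645)/(337.9968−230.9645)=1.0000; B=V−Δ·S=-110.3419
Node (2,0) S=109.6012: V=(p*·22.6136+(1−p*)·0.0000)/1.17=17.8020; Δ=(22.6136−0.0000)/(131.5214−89.8730)=0.5430; B=V−Δ·S=-41.7075
Node (2,1) S=160.3920: V=(p*·82.1285+(1−p*)·22.6136)/1.17=66.1795; Δ=(82.1285−22.6136)/(192.4704−131.5214)=0.9765; B=V−Δ·S=-90.4388
Node (2,2) S=234.7200: V=(p*·171.3221+(1−p*)·82.1285)/1.17=140.4107; Δ=(171.3221−82.1285)/(281.6640−192.4704)=1.0000; B=V−Δ·S=-94.3093
Node (1,0) S=133.6600: V=(p*·66.1795+(1−p*)·17.8020)/1.17=53.2993; Δ=(66.1795−17.8020)/(160.3920−109.6012)=0.9525; B=V−Δ·S=-74.0099
Node (1,1) S=195.6000: V=(p*·140.4107+(1−p*)·66.1795)/1.17=115.0003; Δ=(140.4107−66.1795)/(234.7200−160.3920)=0.9987; B=V−Δ·S=-80.3451
Node (0,0) S=163.0000: V=(p*·115.0003+(1−p*)·53.2993)/1.17=94.1275; Δ=(115.0003−53.2993)/(195.6000−133.6600)=0.9961; B=V−Δ·S=-68.2435
Self-financing check: at every node Δ·S+B equals the discounted successor values.

(0,0): Delta=0.9961 Bond=-68.2435
(1,0): Delta=0.9525 Bond=-74.0099
(1,1): Delta=0.9987 Bond=-80.3451
(2,0): Delta=0.5430 Bond=-41.7075
(2,1): Delta=0.9765 Bond=-90.4388
(2,2): Delta=1.0000 Bond=-94.3093
(3,0): Delta=0.0000 Bond=0.0000
(3,1): Delta=0.5748 Bond=-52.9804
(3,2): Delta=1.0000 Bond=-110.3419
(3,3): Delta=1.0000 Bond=-110.3419
V0=94.1275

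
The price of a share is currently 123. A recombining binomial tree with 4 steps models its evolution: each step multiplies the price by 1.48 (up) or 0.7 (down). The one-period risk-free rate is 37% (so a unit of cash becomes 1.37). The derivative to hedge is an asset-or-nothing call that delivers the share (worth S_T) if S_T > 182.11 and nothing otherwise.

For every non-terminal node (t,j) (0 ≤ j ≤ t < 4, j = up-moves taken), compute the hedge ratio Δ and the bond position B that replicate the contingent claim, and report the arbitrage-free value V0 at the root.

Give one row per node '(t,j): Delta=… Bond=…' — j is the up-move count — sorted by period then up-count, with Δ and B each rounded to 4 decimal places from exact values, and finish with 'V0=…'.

(0,0): Delta=1.1522 Bond=-22.1967
(1,0): Delta=1.6338 Bond=-71.8771
(1,1): Delta=1.1148 Bond=-23.6014
(2,0): Delta=0.0000 Bond=0.0000
(2,1): Delta=1.7607 Bond=-114.6386
(2,2): Delta=1.0647 Bond=-18.8213
(3,0): Delta=0.0000 Bond=0.0000
(3,1): Delta=0.0000 Bond=0.0000
(3,2): Delta=1.8974 Bond=-182.8400
(3,3): Delta=1.0000 Bond=0.0000
V0=119.5264

No-arbitrage ⇒ martingale measure with p* = (R−d)/(u−d) = 0.8590.
At expiry t=4: V(4,0)=0.0000, V(4,1)=0.0000, V(4,2)=0.0000, V(4,3)=279.1183, V(4,4)=590.1358
(3,0): S=42.1890. Δ = (V_up−V_dn)/(S_up−S_dn) = (0.0000−0.0000)/(62.4397−29.5323) = 0.0000. V = [p*·0.0000 + (1−p*)·0.0000]/1.37 = 0.0000. B = V − Δ·S = 0.0000.
(3,1): S=89.1996. Δ = (V_up−V_dn)/(S_up−S_dn) = (0.0000−0.0000)/(132.0154−62.4397) = 0.0000. V = [p*·0.0000 + (1−p*)·0.0000]/1.37 = 0.0000. B = V − Δ·S = 0.0000.
(3,2): S=188.5934. Δ = (V_up−V_dn)/(S_up−S_dn) = (279.1183−0.0000)/(279.1183−132.0154) = 1.8974. V = [p*·279.1183 + (1−p*)·0.0000]/1.37 = 175.0040. B = V − Δ·S = -182.8400.
(3,3): S=398.7404. Δ = (V_up−V_dn)/(S_up−S_dn) = (590.1358−279.1183)/(590.1358−279.1183) = 1.0000. V = [p*·590.1358 + (1−p*)·279.1183]/1.37 = 398.7404. B = V − Δ·S = 0.0000.
(2,0): S=60.2700. Δ = (V_up−V_dn)/(S_up−S_dn) = (0.0000−0.0000)/(89.1996−42.1890) = 0.0000. V = [p*·0.0000 + (1−p*)·0.0000]/1.37 = 0.0000. B = V − Δ·S = 0.0000.
(2,1): S=127.4280. Δ = (V_up−V_dn)/(S_up−S_dn) = (175.0040−0.0000)/(188.5934−89.1996) = 1.7607. V = [p*·175.0040 + (1−p*)·0.0000]/1.37 = 109.7255. B = V − Δ·S = -114.6386.
(2,2): S=269.4192. Δ = (V_up−V_dn)/(S_up−S_dn) = (398.7404−175.0040)/(398.7404−188.5934) = 1.0647. V = [p*·398.7404 + (1−p*)·175.0040]/1.37 = 268.0203. B = V − Δ·S = -18.8213.
(1,0): S=86.1000. Δ = (V_up−V_dn)/(S_up−S_dn) = (109.7255−0.0000)/(127.4280−60.2700) = 1.6338. V = [p*·109.7255 + (1−p*)·0.0000]/1.37 = 68.7966. B = V − Δ·S = -71.8771.
(1,1): S=182.0400. Δ = (V_up−V_dn)/(S_up−S_dn) = (268.0203−109.7255)/(269.4192−127.4280) = 1.1148. V = [p*·268.0203 + (1−p*)·109.7255]/1.37 = 179.3407. B = V − Δ·S = -23.6014.
(0,0): S=123.0000. Δ = (V_up−V_dn)/(S_up−S_dn) = (179.3407−68.7966)/(182.0400−86.1000) = 1.1522. V = [p*·179.3407 + (1−p*)·68.7966]/1.37 = 119.5264. B = V − Δ·S = -22.1967.
Check: Δ(0,0)·S0 + B(0,0) = 119.5264 = V0.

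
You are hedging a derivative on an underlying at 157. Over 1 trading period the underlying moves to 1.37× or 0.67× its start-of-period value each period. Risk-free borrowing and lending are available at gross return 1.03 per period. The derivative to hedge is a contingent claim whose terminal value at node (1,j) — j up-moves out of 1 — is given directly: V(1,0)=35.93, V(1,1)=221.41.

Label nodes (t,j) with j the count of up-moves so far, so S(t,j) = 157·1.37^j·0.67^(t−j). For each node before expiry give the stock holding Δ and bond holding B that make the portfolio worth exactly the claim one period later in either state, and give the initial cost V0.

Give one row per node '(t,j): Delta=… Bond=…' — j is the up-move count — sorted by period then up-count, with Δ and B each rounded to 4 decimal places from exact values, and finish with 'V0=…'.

No-arbitrage ⇒ martingale measure with p* = (R−d)/(u−d) = 0.5143.
Terminal values V(1,·): V(1,0)=35.9300, V(1,1)=221.4100
Node (0,0) S=157.0000: V=(p*·221.4100+(1−p*)·35.9300)/1.03=127.4949; Δ=(221.4100−35.9300)/(215.0900−105.1900)=1.6877; B=V−Δ·S=-137.4766
Root portfolio cost Δ·157+B reproduces V0=127.4949.

(0,0): Delta=1.6877 Bond=-137.4766
V0=127.4949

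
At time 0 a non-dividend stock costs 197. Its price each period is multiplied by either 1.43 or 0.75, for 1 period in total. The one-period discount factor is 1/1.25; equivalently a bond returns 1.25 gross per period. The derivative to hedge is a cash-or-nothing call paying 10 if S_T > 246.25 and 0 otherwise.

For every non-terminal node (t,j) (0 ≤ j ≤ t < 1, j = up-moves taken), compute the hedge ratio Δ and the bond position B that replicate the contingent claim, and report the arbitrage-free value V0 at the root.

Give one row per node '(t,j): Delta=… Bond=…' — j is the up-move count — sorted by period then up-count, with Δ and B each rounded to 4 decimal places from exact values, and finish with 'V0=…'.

The replicating-portfolio and risk-neutral prices coincide; use p* = (1.25−0.75)/(1.43−0.75) = 0.7353 for the latter.
Terminal payoffs: V(1,0)=0.0000, V(1,1)=10.0000
  t=0,j=0: stock 197.0000 → up 281.7100 (V=10.0000), down 147.7500 (V=0.0000). Price 5.8824; hedge Δ=0.0746, bond B=-8.8235.
The time-0 hedge costs 5.8824, which is the no-arbitrage price.

(0,0): Delta=0.0746 Bond=-8.8235
V0=5.8824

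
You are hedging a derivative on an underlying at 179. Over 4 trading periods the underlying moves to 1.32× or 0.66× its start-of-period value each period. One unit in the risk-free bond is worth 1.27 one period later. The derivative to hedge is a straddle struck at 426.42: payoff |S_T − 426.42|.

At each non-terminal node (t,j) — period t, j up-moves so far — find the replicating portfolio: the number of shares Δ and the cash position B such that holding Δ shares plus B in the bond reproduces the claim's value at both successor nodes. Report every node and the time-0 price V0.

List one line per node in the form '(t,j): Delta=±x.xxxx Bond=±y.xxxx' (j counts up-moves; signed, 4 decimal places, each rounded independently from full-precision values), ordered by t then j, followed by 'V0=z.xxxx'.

Under the risk-neutral measure, an up-move has probability p* = (R−d)/(u−d) = 0.9242 and values discount at R = 1.27.
Terminal values V(4,·): V(4,0)=392.4552, V(4,1)=358.4904, V(4,2)=290.5609, V(4,3)=154.7018, V(4,4)=117.0164
  t=3,j=0: stock 51.4618 → up 67.9296 (V=358.4904), down 33.9648 (V=392.4552). Price 284.3020; hedge Δ=-1.0000, bond B=335.7638.
  t=3,j=1: stock 102.9236 → up 135.8591 (V=290.5609), down 67.9296 (V=358.4904). Price 232.8402; hedge Δ=-1.0000, bond B=335.7638.
  t=3,j=2: stock 205.8471 → up 271.7182 (V=154.7018), down 135.8591 (V=290.5609). Price 129.9166; hedge Δ=-1.0000, bond B=335.7638.
  t=3,j=3: stock 411.6943 → up 543.4364 (V=117.0164), down 271.7182 (V=154.7018). Price 94.3869; hedge Δ=-0.1387, bond B=151.4859.
  t=2,j=0: stock 77.9724 → up 102.9236 (V=232.8402), down 51.4618 (V=284.3020). Price 186.4085; hedge Δ=-1.0000, bond B=264.3809.
  t=2,j=1: stock 155.9448 → up 205.8471 (V=129.9166), down 102.9236 (V=232.8402). Price 108.4361; hedge Δ=-1.0000, bond B=264.3809.
  t=2,j=2: stock 311.8896 → up 411.6943 (V=94.3869), down 205.8471 (V=129.9166). Price 76.4398; hedge Δ=-0.1726, bond B=130.2727.
  t=1,j=0: stock 118.1400 → up 155.9448 (V=108.4361), down 77.9724 (V=186.4085). Price 90.0340; hedge Δ=-1.0000, bond B=208.1740.
  t=1,j=1: stock 236.2800 → up 311.8896 (V=76.4398), down 155.9448 (V=108.4361). Price 62.0975; hedge Δ=-0.2052, bond B=110.5767.
  t=0,j=0: stock 179.0000 → up 236.2800 (V=62.0975), down 118.1400 (V=90.0340). Price 50.5621; hedge Δ=-0.2365, bond B=92.8901.
The time-0 hedge costs 50.5621, which is the no-arbitrage price.

(0,0): Delta=-0.2365 Bond=92.8901
(1,0): Delta=-1.0000 Bond=208.1740
(1,1): Delta=-0.2052 Bond=110.5767
(2,0): Delta=-1.0000 Bond=264.3809
(2,1): Delta=-1.0000 Bond=264.3809
(2,2): Delta=-0.1726 Bond=130.2727
(3,0): Delta=-1.0000 Bond=335.7638
(3,1): Delta=-1.0000 Bond=335.7638
(3,2): Delta=-1.0000 Bond=335.7638
(3,3): Delta=-0.1387 Bond=151.4859
V0=50.5621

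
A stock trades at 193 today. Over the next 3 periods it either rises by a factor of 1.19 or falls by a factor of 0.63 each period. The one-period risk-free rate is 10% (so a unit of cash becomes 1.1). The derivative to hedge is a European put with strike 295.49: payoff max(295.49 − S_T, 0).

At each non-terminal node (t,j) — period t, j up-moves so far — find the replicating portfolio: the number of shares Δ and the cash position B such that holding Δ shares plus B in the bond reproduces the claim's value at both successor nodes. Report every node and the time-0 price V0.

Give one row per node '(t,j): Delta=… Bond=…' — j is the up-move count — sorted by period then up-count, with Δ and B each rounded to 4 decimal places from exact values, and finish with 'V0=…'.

(0,0): Delta=-0.8398 Bond=204.2960
(1,0): Delta=-1.0000 Bond=244.2066
(1,1): Delta=-0.8235 Bond=220.9952
(2,0): Delta=-1.0000 Bond=268.6273
(2,1): Delta=-1.0000 Bond=268.6273
(2,2): Delta=-0.8056 Bond=238.2055
V0=42.2182

Under the risk-neutral measure, an up-move has probability p* = (R−d)/(u−d) = 0.8393 and values discount at R = 1.1.
Terminal payoffs: V(3,0)=247.2309, V(3,1)=204.3340, V(3,2)=123.3064, V(3,3)=0.0000
(2,0): S=76.6017. Δ = (V_up−V_dn)/(S_up−S_dn) = (204.3340−247.2309)/(91.1560−48.2591) = -1.0000. V = [p*·204.3340 + (1−p*)·247.2309]/1.1 = 192.0256. B = V − Δ·S = 268.6273.
(2,1): S=144.6921. Δ = (V_up−V_dn)/(S_up−S_dn) = (123.3064−204.3340)/(172.1836−91.1560) = -1.0000. V = [p*·123.3064 + (1−p*)·204.3340]/1.1 = 123.9352. B = V − Δ·S = 268.6273.
(2,2): S=273.3073. Δ = (V_up−V_dn)/(S_up−S_dn) = (0.0000−123.3064)/(325.2357−172.1836) = -0.8056. V = [p*·0.0000 + (1−p*)·123.3064]/1.1 = 18.0155. B = V − Δ·S = 238.2055.
(1,0): S=121.5900. Δ = (V_up−V_dn)/(S_up−S_dn) = (123.9352−192.0256)/(144.6921−76.6017) = -1.0000. V = [p*·123.9352 + (1−p*)·192.0256]/1.1 = 122.6166. B = V − Δ·S = 244.2066.
(1,1): S=229.6700. Δ = (V_up−V_dn)/(S_up−S_dn) = (18.0155−123.9352)/(273.3073−144.6921) = -0.8235. V = [p*·18.0155 + (1−p*)·123.9352]/1.1 = 31.8530. B = V − Δ·S = 220.9952.
(0,0): S=193.0000. Δ = (V_up−V_dn)/(S_up−S_dn) = (31.8530−122.6166)/(229.6700−121.5900) = -0.8398. V = [p*·31.8530 + (1−p*)·122.6166]/1.1 = 42.2182. B = V − Δ·S = 204.2960.
Check: Δ(0,0)·S0 + B(0,0) = 42.2182 = V0.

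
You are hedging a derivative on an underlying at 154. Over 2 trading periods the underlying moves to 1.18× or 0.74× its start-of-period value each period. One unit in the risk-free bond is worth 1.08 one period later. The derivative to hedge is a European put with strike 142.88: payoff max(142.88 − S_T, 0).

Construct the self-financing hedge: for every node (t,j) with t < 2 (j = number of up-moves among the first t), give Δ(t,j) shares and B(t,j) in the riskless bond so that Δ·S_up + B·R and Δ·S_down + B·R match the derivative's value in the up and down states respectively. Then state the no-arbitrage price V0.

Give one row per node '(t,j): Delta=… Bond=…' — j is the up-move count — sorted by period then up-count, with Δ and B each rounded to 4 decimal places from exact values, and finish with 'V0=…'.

(0,0): Delta=-0.2445 Bond=42.7770
(1,0): Delta=-1.0000 Bond=132.2963
(1,1): Delta=-0.1051 Bond=20.8765
V0=5.1245

The replicating-portfolio and risk-neutral prices coincide; use p* = (1.08−0.74)/(1.18−0.74) = 0.7727 for the latter.
Terminal payoffs: V(2,0)=58.5496, V(2,1)=8.4072, V(2,2)=0.0000
  t=1,j=0: stock 113.9600 → up 134.4728 (V=8.4072), down 84.3304 (V=58.5496). Price 18.3363; hedge Δ=-1.0000, bond B=132.2963.
  t=1,j=1: stock 181.7200 → up 214.4296 (V=0.0000), down 134.4728 (V=8.4072). Price 1.7692; hedge Δ=-0.1051, bond B=20.8765.
  t=0,j=0: stock 154.0000 → up 181.7200 (V=1.7692), down 113.9600 (V=18.3363). Price 5.1245; hedge Δ=-0.2445, bond B=42.7770.
Self-financing check: at every node Δ·S+B equals the discounted successor values.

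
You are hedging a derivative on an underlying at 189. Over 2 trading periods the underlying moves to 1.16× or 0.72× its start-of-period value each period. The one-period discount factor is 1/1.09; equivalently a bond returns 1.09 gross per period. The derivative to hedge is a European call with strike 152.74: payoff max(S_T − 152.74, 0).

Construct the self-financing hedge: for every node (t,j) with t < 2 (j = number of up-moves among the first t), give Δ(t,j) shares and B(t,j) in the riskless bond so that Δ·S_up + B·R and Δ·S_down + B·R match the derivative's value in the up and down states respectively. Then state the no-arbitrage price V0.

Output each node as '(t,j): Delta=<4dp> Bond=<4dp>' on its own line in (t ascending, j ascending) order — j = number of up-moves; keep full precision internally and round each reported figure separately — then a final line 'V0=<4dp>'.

(0,0): Delta=0.9039 Bond=-109.2261
(1,0): Delta=0.0854 Bond=-7.6756
(1,1): Delta=1.0000 Bond=-140.1284
V0=61.6084

Since d<R<u, set p* = (R−d)/(u−d) = 0.8409; price each node as the discounted p*-expectation of its children.
At expiry t=2: V(2,0)=0.0000, V(2,1)=5.1128, V(2,2)=101.5784
(1,0): S=136.0800. Δ = (V_up−V_dn)/(S_up−S_dn) = (5.1128−0.0000)/(157.8528−97.9776) = 0.0854. V = [p*·5.1128 + (1−p*)·0.0000]/1.09 = 3.9444. B = V − Δ·S = -7.6756.
(1,1): S=219.2400. Δ = (V_up−V_dn)/(S_up−S_dn) = (101.5784−5.1128)/(254.3184−157.8528) = 1.0000. V = [p*·101.5784 + (1−p*)·5.1128]/1.09 = 79.1116. B = V − Δ·S = -140.1284.
(0,0): S=189.0000. Δ = (V_up−V_dn)/(S_up−S_dn) = (79.1116−3.9444)/(219.2400−136.0800) = 0.9039. V = [p*·79.1116 + (1−p*)·3.9444]/1.09 = 61.6084. B = V − Δ·S = -109.2261.
Self-financing check: at every node Δ·S+B equals the discounted successor values.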